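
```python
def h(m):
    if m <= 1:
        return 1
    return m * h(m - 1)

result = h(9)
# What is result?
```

h(9) = 9 * 8 * 7 * 6 * 5 * 4 * 3 * 2 * 1 = 362880

Answer: 362880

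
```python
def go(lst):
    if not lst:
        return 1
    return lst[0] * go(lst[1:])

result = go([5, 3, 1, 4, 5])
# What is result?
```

Product over [5, 3, 1, 4, 5] = 5 * 3 * 1 * 4 * 5 = 300

Answer: 300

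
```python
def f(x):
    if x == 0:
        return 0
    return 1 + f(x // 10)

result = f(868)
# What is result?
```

Count of digits of 868: 3

Answer: 3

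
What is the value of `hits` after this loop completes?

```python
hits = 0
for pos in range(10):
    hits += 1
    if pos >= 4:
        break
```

Loop breaks when pos reaches 4, hits is 5
`hits` takes the values: 0 → 1 → 2 → 3 → 4 → 5

Answer: 5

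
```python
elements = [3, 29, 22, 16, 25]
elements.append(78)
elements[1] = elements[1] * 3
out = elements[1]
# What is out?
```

Trace:
`elements = [3, 29, 22, 16, 25]` → elements = [3, 29, 22, 16, 25]
`elements.append(78)` → elements = [3, 29, 22, 16, 25, 78]
`elements[1] = elements[1] * 3` → elements = [3, 87, 22, 16, 25, 78]
`out = elements[1]` → out = 87
So out = 87

Answer: 87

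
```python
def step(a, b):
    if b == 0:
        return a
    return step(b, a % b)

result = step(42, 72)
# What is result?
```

step(42, 72) -> step(72, 42) -> step(42, 30) -> step(30, 12) -> step(12, 6) -> step(6, 0) -> 6

Answer: 6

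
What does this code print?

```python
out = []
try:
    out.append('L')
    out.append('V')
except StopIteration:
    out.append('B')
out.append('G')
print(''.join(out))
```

Execution trace: 'L' (try body) → 'V' (try body, no exception) → 'G' (after the try/except). Output: LVG

Answer: LVG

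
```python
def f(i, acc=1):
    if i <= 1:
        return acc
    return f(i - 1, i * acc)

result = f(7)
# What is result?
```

Accumulator trace (n, acc): (7, 1) -> (6, 7) -> (5, 42) -> (4, 210) -> (3, 840) -> (2, 2520) -> (1, 5040) -> return 5040

Answer: 5040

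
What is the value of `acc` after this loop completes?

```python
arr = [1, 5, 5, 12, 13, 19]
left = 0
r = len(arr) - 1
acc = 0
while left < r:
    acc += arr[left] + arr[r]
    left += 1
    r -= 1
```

Sum of pairs from ends
`acc` takes the values: 0 → 20 → 38 → 55

Answer: 55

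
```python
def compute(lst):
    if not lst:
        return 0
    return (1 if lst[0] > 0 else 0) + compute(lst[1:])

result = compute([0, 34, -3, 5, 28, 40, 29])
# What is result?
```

Count of positive elements in [0, 34, -3, 5, 28, 40, 29] = 5

Answer: 5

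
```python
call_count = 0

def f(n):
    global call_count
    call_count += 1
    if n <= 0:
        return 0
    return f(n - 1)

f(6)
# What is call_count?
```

Linear recursion stepping by 1: 7 calls from n=6 down to ≤0.

Answer: 7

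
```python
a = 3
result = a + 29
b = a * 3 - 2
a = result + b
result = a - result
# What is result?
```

Trace:
`a = 3` → a = 3
`result = a + 29` → result = 32
`b = a * 3 - 2` → b = 7
`a = result + b` → a = 39
`result = a - result` → result = 7
So result = 7

Answer: 7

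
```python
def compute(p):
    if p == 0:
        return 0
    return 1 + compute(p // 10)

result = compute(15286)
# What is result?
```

Count of digits of 15286: 5

Answer: 5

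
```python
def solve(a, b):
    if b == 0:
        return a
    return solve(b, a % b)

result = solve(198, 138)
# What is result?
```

solve(198, 138) -> solve(138, 60) -> solve(60, 18) -> solve(18, 6) -> solve(6, 0) -> 6

Answer: 6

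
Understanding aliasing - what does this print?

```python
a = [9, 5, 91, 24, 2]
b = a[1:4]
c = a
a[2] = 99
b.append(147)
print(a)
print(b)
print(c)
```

Key concept: slice vs alias.
Step by step:
`a = [9, 5, 91, 24, 2]` → a = [9, 5, 91, 24, 2]
`b = a[1:4]` → b = [5, 91, 24]
`c = a` → c = [9, 5, 91, 24, 2] (same object as a)
`a[2] = 99` → a = [9, 5, 99, 24, 2] (same object as c); c = [9, 5, 99, 24, 2] (same object as a)
`b.append(147)` → b = [5, 91, 24, 147]
`print(a)` → prints [9, 5, 99, 24, 2]
`print(b)` → prints [5, 91, 24, 147]
`print(c)` → prints [9, 5, 99, 24, 2]

Answer:
[9, 5, 99, 24, 2]
[5, 91, 24, 147]
[9, 5, 99, 24, 2]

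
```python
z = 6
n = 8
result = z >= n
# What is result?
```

Trace:
`z = 6` → z = 6
`n = 8` → n = 8
`result = z >= n` → result = False
So result = False

Answer: False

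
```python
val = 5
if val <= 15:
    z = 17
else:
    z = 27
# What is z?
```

Trace:
`val = 5` → val = 5
`if val <= 15: ...` → val <= 15 is True → z = 17
So z = 17

Answer: 17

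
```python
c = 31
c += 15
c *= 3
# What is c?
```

Trace:
`c = 31` → c = 31
`c += 15` → c = 46
`c *= 3` → c = 138
So c = 138

Answer: 138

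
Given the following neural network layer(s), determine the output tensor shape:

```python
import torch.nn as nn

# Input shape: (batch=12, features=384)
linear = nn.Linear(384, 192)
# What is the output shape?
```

Input: (12, 384) -> Output: (12, 192)

Answer: (12, 192)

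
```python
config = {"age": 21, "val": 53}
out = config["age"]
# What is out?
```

Trace:
`config = {"age": 21, "val": 53}` → config = {'age': 21, 'val': 53}
`out = config["age"]` → out = 21
So out = 21

Answer: 21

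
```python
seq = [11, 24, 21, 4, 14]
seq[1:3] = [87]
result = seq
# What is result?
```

Trace:
`seq = [11, 24, 21, 4, 14]` → seq = [11, 24, 21, 4, 14]
`seq[1:3] = [87]` → seq = [11, 87, 4, 14]
`result = seq` → result = [11, 87, 4, 14]
So result = [11, 87, 4, 14]

Answer: [11, 87, 4, 14]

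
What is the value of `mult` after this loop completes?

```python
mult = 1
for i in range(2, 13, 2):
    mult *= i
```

Product of even numbers 2 to 12
`mult` takes the values: 1 → 2 → 8 → 48 → 384 → 3840 → 46080

Answer: 46080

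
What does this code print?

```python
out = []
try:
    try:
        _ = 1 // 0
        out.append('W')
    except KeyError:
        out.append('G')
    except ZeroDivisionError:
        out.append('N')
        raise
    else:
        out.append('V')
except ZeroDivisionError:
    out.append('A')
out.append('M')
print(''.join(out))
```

Execution trace: 'N' (except ZeroDivisionError) → 'A' (outer except ZeroDivisionError) → 'M' (after the try/except). Output: NAM

Answer: NAM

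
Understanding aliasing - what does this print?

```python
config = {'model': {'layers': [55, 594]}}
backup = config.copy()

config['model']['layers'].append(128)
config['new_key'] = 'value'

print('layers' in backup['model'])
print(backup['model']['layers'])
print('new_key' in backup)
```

Key concept: shallow copy gotcha with nested dict.
Step by step:
`config = {'model': {'layers': [55, 594]}}` → config = {'model': {'layers': [55, 594]}}
`backup = config.copy()` → backup = {'model': {'layers': [55, 594]}}
`config['model']['layers'].append(128)` → config = {'model': {'layers': [55, 594, 128]}}; backup = {'model': {'layers': [55, 594, 128]}}
`config['new_key'] = 'value'` → config = {'model': {'layers': [55, 594, 128]}, 'new_key': 'value'}
`print('layers' in backup['model'])` → prints True
`print(backup['model']['layers'])` → prints [55, 594, 128]
`print('new_key' in backup)` → prints False

Answer:
True
[55, 594, 128]
False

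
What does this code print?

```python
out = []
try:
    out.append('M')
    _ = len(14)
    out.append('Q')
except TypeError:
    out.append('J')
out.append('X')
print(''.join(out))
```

Execution trace: 'M' (try body) → 'J' (except TypeError) → 'X' (after the try/except). Output: MJX

Answer: MJX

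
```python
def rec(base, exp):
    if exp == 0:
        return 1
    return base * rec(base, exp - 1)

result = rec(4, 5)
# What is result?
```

rec(4, 5) = 4 * 4 * 4 * 4 * 4 = 1024

Answer: 1024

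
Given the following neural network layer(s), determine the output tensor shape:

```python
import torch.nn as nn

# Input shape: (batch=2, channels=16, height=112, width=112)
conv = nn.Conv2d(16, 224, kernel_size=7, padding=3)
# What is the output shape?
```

Input: (2, 16, 112, 112) -> Output: (2, 224, 112, 112)

Answer: (2, 224, 112, 112)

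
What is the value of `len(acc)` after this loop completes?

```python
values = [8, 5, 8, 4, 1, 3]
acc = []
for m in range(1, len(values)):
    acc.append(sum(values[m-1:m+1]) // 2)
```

Number of 2-element averages
`acc` takes the values: [] → [6] → [6, 6] → [6, 6, 6] → [6, 6, 6, 2] → [6, 6, 6, 2, 2]
So `len(acc)` = 5

Answer: 5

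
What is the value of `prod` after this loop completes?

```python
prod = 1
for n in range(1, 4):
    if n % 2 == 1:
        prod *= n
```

Product of odd numbers 1 to 3
`prod` takes the values: 1 → 3

Answer: 3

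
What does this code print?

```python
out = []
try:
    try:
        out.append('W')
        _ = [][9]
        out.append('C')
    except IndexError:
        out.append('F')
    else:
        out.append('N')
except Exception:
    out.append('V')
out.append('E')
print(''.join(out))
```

Execution trace: 'W' (inner try body) → 'F' (inner except IndexError) → 'E' (after the try/except). Output: WFE

Answer: WFE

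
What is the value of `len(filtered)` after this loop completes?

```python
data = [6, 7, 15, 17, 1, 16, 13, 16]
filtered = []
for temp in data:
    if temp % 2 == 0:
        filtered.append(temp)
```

Count even numbers in [6, 7, 15, 17, 1, 16, 13, 16]
`filtered` takes the values: [] → [6] → [6, 16] → [6, 16, 16]
So `len(filtered)` = 3

Answer: 3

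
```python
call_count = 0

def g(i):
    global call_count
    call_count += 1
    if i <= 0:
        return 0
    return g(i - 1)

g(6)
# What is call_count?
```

Linear recursion stepping by 1: 7 calls from i=6 down to ≤0.

Answer: 7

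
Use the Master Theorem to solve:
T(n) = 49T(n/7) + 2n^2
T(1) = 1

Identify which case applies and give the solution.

a=49, b=7, f(n)=2n^2. log_7(49) = 2. Since c=2 = 2, Case 2 applies: T(n) = Θ(n^log_b(a) · log n) = O(n^2 log n).

Answer: O(n^2 log n) - Case 2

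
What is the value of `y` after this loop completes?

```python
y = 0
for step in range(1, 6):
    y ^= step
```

XOR of 1 to 5
`y` takes the values: 0 → 1 → 3 → 0 → 4 → 1

Answer: 1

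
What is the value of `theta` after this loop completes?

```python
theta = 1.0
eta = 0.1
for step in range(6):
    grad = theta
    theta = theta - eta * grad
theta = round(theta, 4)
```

Gradient descent: w = 1.0 * (1 - 0.1)^6
`theta` takes the values: 1.0 → 0.9 → 0.81 → 0.729 → 0.6561 → 0.59049 → 0.531441 → 0.5314

Answer: 0.5314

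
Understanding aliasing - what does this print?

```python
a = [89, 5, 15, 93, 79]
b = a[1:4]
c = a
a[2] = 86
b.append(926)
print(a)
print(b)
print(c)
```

Key concept: slice vs alias.
Step by step:
`a = [89, 5, 15, 93, 79]` → a = [89, 5, 15, 93, 79]
`b = a[1:4]` → b = [5, 15, 93]
`c = a` → c = [89, 5, 15, 93, 79] (same object as a)
`a[2] = 86` → a = [89, 5, 86, 93, 79] (same object as c); c = [89, 5, 86, 93, 79] (same object as a)
`b.append(926)` → b = [5, 15, 93, 926]
`print(a)` → prints [89, 5, 86, 93, 79]
`print(b)` → prints [5, 15, 93, 926]
`print(c)` → prints [89, 5, 86, 93, 79]

Answer:
[89, 5, 86, 93, 79]
[5, 15, 93, 926]
[89, 5, 86, 93, 79]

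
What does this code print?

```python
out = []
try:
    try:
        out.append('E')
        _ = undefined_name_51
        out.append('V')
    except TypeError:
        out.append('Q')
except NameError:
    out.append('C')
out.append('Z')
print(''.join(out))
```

Execution trace: 'E' (try body) → 'C' (outer except NameError) → 'Z' (after the try/except). Output: ECZ

Answer: ECZ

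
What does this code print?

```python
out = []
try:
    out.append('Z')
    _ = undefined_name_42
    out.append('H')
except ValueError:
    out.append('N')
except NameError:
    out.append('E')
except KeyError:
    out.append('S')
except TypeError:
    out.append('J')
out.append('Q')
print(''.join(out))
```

Execution trace: 'Z' (try body) → 'E' (except NameError) → 'Q' (after the try/except). Output: ZEQ

Answer: ZEQ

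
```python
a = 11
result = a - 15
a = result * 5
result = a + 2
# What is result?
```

Trace:
`a = 11` → a = 11
`result = a - 15` → result = -4
`a = result * 5` → a = -20
`result = a + 2` → result = -18
So result = -18

Answer: -18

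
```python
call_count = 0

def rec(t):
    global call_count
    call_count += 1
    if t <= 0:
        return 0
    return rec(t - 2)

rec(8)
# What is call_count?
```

Linear recursion stepping by 2: 5 calls from t=8 down to ≤0.

Answer: 5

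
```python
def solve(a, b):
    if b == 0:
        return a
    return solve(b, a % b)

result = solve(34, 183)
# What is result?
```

solve(34, 183) -> solve(183, 34) -> solve(34, 13) -> solve(13, 8) -> solve(8, 5) -> solve(5, 3) -> solve(3, 2) -> solve(2, 1) -> solve(1, 0) -> 1

Answer: 1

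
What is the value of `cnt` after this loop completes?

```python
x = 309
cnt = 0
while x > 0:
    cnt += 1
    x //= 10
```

Count digits by repeated division by 10
`cnt` takes the values: 0 → 1 → 2 → 3

Answer: 3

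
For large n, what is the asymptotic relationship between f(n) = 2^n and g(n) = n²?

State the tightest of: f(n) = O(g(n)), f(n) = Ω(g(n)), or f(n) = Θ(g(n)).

2^n vs n²: f(n) = Ω(g(n)) but not O(g(n)) — 2^n grows strictly faster than n².

Answer: f(n) = Ω(g(n)) but not O(g(n)) — 2^n grows strictly faster than n².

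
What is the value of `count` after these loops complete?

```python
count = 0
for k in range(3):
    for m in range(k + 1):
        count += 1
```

Triangle: 1 + 2 + ... + 3
`count` takes the values: 0 → 1 → 2 → 3 → 4 → 5 → 6

Answer: 6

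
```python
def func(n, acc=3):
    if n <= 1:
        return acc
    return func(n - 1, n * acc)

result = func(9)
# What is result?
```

Accumulator trace (n, acc): (9, 3) -> (8, 27) -> (7, 216) -> (6, 1512) -> (5, 9072) -> (4, 45360) -> (3, 181440) -> (2, 544320) -> (1, 1088640) -> return 1088640

Answer: 1088640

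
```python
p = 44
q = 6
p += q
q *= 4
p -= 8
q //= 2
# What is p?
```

Trace:
`p = 44` → p = 44
`q = 6` → q = 6
`p += q` → p = 50
`q *= 4` → q = 24
`p -= 8` → p = 42
`q //= 2` → q = 12
So p = 42

Answer: 42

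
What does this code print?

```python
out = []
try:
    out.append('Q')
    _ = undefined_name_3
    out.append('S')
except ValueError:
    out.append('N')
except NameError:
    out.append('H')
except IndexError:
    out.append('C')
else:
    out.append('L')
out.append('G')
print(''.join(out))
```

Execution trace: 'Q' (try body) → 'H' (except NameError) → 'G' (after the try/except). Output: QHG

Answer: QHG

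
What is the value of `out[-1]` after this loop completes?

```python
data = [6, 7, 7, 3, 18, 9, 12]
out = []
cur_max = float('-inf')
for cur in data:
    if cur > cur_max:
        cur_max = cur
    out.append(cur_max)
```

Running max ends at 18
`out` takes the values: [] → [6] → [6, 7] → [6, 7, 7] → [6, 7, 7, 7] → [6, 7, 7, 7, 18] → [6, 7, 7, 7, 18, 18] → [6, 7, 7, 7, 18, 18, 18]
So `out[-1]` = 18

Answer: 18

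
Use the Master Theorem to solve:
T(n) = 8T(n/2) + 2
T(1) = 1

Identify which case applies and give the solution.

a=8, b=2, f(n)=2. log_2(8) = 3. Since c=0 < 3, Case 1 applies: T(n) = Θ(n^log_b(a)) = O(n^3).

Answer: O(n^3) - Case 1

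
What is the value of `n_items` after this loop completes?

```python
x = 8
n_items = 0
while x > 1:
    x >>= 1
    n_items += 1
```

Count right shifts until 1
`n_items` takes the values: 0 → 1 → 2 → 3

Answer: 3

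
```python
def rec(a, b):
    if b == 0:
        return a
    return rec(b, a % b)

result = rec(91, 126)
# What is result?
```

rec(91, 126) -> rec(126, 91) -> rec(91, 35) -> rec(35, 21) -> rec(21, 14) -> rec(14, 7) -> rec(7, 0) -> 7

Answer: 7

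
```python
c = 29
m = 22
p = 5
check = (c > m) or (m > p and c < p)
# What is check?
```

Trace:
`c = 29` → c = 29
`m = 22` → m = 22
`p = 5` → p = 5
`check = (c > m) or (m > p and c < p)` → check = True
So check = True

Answer: True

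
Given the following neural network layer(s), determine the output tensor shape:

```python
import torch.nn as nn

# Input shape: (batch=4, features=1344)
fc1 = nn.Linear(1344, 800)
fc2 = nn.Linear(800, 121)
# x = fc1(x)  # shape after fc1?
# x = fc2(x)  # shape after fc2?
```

Input: (4, 1344) -> after fc1: (4, 800) -> Output: (4, 121)

Answer: (4, 121)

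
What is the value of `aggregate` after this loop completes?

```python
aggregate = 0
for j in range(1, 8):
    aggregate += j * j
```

Sum of squares 1² to 7² = 140
`aggregate` takes the values: 0 → 1 → 5 → 14 → 30 → 55 → 91 → 140

Answer: 140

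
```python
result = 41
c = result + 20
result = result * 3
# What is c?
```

Trace:
`result = 41` → result = 41
`c = result + 20` → c = 61
`result = result * 3` → result = 123
So c = 61

Answer: 61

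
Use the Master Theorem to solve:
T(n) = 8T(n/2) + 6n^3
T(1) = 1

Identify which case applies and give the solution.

a=8, b=2, f(n)=6n^3. log_2(8) = 3. Since c=3 = 3, Case 2 applies: T(n) = Θ(n^log_b(a) · log n) = O(n^3 log n).

Answer: O(n^3 log n) - Case 2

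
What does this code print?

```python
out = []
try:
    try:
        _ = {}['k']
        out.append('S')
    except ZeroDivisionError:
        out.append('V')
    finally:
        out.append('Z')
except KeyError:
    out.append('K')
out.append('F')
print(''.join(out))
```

Execution trace: 'Z' (finally) → 'K' (outer except KeyError) → 'F' (after the try/except). Output: ZKF

Answer: ZKF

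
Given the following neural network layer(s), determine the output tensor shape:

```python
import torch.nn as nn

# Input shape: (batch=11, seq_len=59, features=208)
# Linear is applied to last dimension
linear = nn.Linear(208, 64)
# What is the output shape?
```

Input: (11, 59, 208) -> Output: (11, 59, 64)

Answer: (11, 59, 64)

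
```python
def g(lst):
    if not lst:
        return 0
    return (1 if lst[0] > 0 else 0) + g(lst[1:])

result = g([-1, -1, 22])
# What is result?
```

Count of positive elements in [-1, -1, 22] = 1

Answer: 1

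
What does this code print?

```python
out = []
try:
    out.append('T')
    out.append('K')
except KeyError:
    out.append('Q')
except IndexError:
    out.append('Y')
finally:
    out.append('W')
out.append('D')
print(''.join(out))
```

Execution trace: 'T' (try body) → 'K' (try body, no exception) → 'W' (finally) → 'D' (after the try/except). Output: TKWD

Answer: TKWD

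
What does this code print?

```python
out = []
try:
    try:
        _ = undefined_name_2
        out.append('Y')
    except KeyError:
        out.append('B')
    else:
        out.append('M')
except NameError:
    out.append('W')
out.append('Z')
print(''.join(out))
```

Execution trace: 'W' (outer except NameError) → 'Z' (after the try/except). Output: WZ

Answer: WZ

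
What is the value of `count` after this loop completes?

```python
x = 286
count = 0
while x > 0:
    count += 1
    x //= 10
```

Count digits by repeated division by 10
`count` takes the values: 0 → 1 → 2 → 3

Answer: 3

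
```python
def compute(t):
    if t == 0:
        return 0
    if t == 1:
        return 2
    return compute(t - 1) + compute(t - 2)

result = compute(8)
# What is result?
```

Build up from base cases: compute(0)=0, compute(1)=2, compute(2)=2, compute(3)=4, compute(4)=6, compute(5)=10, compute(6)=16, ..., compute(8)=42

Answer: 42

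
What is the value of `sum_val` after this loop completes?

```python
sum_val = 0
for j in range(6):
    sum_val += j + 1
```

Start at 0, add 1 to 6 = 21
`sum_val` takes the values: 0 → 1 → 3 → 6 → 10 → 15 → 21

Answer: 21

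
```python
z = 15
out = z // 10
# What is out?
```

Trace:
`z = 15` → z = 15
`out = z // 10` → out = 1
So out = 1

Answer: 1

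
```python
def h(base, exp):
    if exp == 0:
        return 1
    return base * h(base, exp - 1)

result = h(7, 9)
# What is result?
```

h(7, 9) = 7 * 7 * 7 * 7 * 7 * 7 * 7 * 7 * 7 = 40353607

Answer: 40353607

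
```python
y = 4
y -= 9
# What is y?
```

Trace:
`y = 4` → y = 4
`y -= 9` → y = -5
So y = -5

Answer: -5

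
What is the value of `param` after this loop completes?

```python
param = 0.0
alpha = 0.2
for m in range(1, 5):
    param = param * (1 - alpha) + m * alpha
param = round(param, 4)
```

Moving average with lr=0.2
`param` takes the values: 0.0 → 0.2 → 0.56 → 1.048 → 1.6384

Answer: 1.6384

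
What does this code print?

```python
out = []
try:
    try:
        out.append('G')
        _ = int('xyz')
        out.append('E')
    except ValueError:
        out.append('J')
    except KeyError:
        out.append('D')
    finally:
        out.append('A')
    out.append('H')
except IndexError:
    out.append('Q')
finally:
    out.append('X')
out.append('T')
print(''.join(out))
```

Execution trace: 'G' (inner try body) → 'J' (inner except ValueError) → 'A' (inner finally) → 'H' (try body, no exception) → 'X' (finally) → 'T' (after the try/except). Output: GJAHXT

Answer: GJAHXT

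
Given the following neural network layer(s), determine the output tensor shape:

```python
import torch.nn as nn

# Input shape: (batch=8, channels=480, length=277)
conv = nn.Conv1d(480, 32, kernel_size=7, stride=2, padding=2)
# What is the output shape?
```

Input: (8, 480, 277) -> Output: (8, 32, 138)

Answer: (8, 32, 138)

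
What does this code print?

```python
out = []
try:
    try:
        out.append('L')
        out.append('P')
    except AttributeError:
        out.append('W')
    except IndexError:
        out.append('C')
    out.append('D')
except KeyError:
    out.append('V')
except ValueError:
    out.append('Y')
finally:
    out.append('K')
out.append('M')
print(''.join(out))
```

Execution trace: 'L' (inner try body) → 'P' (inner try body, no exception) → 'D' (try body, no exception) → 'K' (finally) → 'M' (after the try/except). Output: LPDKM

Answer: LPDKM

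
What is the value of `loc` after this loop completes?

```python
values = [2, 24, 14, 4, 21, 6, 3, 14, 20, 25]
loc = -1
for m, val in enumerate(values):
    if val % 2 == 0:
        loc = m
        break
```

First even number index in [2, 24, 14, 4, 21, 6, 3, 14, 20, 25]
`loc` takes the values: -1 → 0

Answer: 0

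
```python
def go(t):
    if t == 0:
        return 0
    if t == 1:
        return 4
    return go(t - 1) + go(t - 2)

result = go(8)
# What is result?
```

Build up from base cases: go(0)=0, go(1)=4, go(2)=4, go(3)=8, go(4)=12, go(5)=20, go(6)=32, ..., go(8)=84

Answer: 84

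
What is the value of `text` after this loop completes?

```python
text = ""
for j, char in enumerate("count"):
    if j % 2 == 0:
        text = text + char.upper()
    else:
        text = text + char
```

Uppercase even positions in 'count'
`text` takes the values: "" → "C" → "Co" → "CoU" → "CoUn" → "CoUnT"

Answer: "CoUnT"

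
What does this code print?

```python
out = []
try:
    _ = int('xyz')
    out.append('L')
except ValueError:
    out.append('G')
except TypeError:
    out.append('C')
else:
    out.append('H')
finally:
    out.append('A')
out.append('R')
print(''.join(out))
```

Execution trace: 'G' (except ValueError) → 'A' (finally) → 'R' (after the try/except). Output: GAR

Answer: GAR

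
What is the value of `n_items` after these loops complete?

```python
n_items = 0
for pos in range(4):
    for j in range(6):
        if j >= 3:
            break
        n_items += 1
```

Inner breaks at 3, outer runs 4 times
`n_items` takes the values: 0 → 1 → 2 → 3 → 4 → 5 → 6 → 7 → 8 → 9 → 10 → 11 → 12

Answer: 12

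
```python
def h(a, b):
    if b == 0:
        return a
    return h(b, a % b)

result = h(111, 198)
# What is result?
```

h(111, 198) -> h(198, 111) -> h(111, 87) -> h(87, 24) -> h(24, 15) -> h(15, 9) -> h(9, 6) -> h(6, 3) -> h(3, 0) -> 3

Answer: 3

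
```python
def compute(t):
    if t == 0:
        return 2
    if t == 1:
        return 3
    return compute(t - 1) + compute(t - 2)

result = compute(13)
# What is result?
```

Build up from base cases: compute(0)=2, compute(1)=3, compute(2)=5, compute(3)=8, compute(4)=13, compute(5)=21, compute(6)=34, ..., compute(13)=987

Answer: 987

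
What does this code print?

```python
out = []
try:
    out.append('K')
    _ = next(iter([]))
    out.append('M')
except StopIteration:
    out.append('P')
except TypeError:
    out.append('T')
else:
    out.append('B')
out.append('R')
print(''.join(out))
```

Execution trace: 'K' (try body) → 'P' (except StopIteration) → 'R' (after the try/except). Output: KPR

Answer: KPR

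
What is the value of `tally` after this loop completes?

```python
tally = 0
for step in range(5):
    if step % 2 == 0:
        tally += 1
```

Count numbers divisible by 2 in range(5)
`tally` takes the values: 0 → 1 → 2 → 3

Answer: 3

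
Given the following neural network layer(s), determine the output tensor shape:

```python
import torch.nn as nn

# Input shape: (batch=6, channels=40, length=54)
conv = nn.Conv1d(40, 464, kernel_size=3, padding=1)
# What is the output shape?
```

Input: (6, 40, 54) -> Output: (6, 464, 54)

Answer: (6, 464, 54)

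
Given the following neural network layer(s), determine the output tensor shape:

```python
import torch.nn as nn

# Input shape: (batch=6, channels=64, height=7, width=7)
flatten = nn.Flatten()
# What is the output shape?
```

Input: (6, 64, 7, 7) -> Output: (6, 3136)

Answer: (6, 3136)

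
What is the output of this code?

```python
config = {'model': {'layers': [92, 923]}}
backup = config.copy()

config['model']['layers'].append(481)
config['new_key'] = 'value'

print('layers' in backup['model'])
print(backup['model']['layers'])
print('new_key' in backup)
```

Key concept: shallow copy gotcha with nested dict.
Step by step:
`config = {'model': {'layers': [92, 923]}}` → config = {'model': {'layers': [92, 923]}}
`backup = config.copy()` → backup = {'model': {'layers': [92, 923]}}
`config['model']['layers'].append(481)` → config = {'model': {'layers': [92, 923, 481]}}; backup = {'model': {'layers': [92, 923, 481]}}
`config['new_key'] = 'value'` → config = {'model': {'layers': [92, 923, 481]}, 'new_key': 'value'}
`print('layers' in backup['model'])` → prints True
`print(backup['model']['layers'])` → prints [92, 923, 481]
`print('new_key' in backup)` → prints False

Answer:
True
[92, 923, 481]
False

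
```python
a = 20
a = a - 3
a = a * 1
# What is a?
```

Trace:
`a = 20` → a = 20
`a = a - 3` → a = 17
`a = a * 1` → a = 17
So a = 17

Answer: 17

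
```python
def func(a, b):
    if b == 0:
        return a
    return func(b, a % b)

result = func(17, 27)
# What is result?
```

func(17, 27) -> func(27, 17) -> func(17, 10) -> func(10, 7) -> func(7, 3) -> func(3, 1) -> func(1, 0) -> 1

Answer: 1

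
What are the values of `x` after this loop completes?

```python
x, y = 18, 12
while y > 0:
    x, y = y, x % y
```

GCD of 18 and 12
`x` takes the values: 18 → 12 → 6

Answer: 6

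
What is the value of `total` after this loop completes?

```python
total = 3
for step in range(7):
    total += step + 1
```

Start at 3, add 1 to 7 = 31
`total` takes the values: 3 → 4 → 6 → 9 → 13 → 18 → 24 → 31

Answer: 31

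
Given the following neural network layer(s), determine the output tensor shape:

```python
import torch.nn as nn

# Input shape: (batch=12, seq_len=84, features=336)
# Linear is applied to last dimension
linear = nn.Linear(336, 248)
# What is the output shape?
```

Input: (12, 84, 336) -> Output: (12, 84, 248)

Answer: (12, 84, 248)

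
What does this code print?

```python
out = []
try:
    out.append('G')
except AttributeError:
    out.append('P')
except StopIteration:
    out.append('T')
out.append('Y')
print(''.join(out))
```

Execution trace: 'G' (try body, no exception) → 'Y' (after the try/except). Output: GY

Answer: GY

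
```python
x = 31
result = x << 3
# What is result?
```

Trace:
`x = 31` → x = 31
`result = x << 3` → result = 248
So result = 248

Answer: 248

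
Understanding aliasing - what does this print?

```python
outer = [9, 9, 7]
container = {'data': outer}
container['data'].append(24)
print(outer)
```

Key concept: dict holds reference to list.
Step by step:
`outer = [9, 9, 7]` → outer = [9, 9, 7]
`container = {'data': outer}` → container = {'data': [9, 9, 7]}
`container['data'].append(24)` → outer = [9, 9, 7, 24]; container = {'data': [9, 9, 7, 24]}
`print(outer)` → prints [9, 9, 7, 24]

Answer: [9, 9, 7, 24]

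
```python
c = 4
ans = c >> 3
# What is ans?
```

Trace:
`c = 4` → c = 4
`ans = c >> 3` → ans = 0
So ans = 0

Answer: 0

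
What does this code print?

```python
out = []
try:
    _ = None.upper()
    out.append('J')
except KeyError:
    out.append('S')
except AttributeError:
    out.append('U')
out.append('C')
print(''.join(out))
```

Execution trace: 'U' (except AttributeError) → 'C' (after the try/except). Output: UC

Answer: UC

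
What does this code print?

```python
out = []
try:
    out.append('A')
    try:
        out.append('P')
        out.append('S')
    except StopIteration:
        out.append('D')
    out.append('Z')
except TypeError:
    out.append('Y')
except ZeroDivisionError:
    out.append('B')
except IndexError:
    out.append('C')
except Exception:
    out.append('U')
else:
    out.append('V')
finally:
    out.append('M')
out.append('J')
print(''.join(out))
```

Execution trace: 'A' (try body) → 'P' (inner try body) → 'S' (inner try body, no exception) → 'Z' (try body, no exception) → 'V' (else) → 'M' (finally) → 'J' (after the try/except). Output: APSZVMJ

Answer: APSZVMJ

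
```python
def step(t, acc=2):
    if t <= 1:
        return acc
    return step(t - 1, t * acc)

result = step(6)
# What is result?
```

Accumulator trace (n, acc): (6, 2) -> (5, 12) -> (4, 60) -> (3, 240) -> (2, 720) -> (1, 1440) -> return 1440

Answer: 1440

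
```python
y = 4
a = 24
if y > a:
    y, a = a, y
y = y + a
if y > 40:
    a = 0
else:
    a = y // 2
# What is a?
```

Trace:
`y = 4` → y = 4
`a = 24` → a = 24
`if y > a: ...` → y > a is False → no variable changes
`y = y + a` → y = 28
`if y > 40: ...` → y > 40 is False, take else branch → a = 14
So a = 14

Answer: 14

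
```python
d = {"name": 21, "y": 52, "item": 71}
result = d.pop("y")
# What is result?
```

Trace:
`d = {"name": 21, "y": 52, "item": 71}` → d = {'name': 21, 'y': 52, 'item': 71}
`result = d.pop("y")` → d = {'name': 21, 'item': 71}; result = 52
So result = 52

Answer: 52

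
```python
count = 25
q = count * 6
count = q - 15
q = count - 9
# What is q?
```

Trace:
`count = 25` → count = 25
`q = count * 6` → q = 150
`count = q - 15` → count = 135
`q = count - 9` → q = 126
So q = 126

Answer: 126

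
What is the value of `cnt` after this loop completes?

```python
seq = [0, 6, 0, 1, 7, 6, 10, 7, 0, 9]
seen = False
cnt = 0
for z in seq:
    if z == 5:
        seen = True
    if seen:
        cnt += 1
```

Count elements after first 5 in [0, 6, 0, 1, 7, 6, 10, 7, 0, 9]
`cnt` takes the values: 0

Answer: 0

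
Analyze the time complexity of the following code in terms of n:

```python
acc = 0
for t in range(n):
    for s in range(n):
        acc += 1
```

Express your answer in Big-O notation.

Each loop level contributes: n × n. Multiplying the contributions gives O(n^2).

Answer: O(n^2)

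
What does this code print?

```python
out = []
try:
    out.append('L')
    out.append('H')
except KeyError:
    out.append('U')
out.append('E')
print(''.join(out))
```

Execution trace: 'L' (try body) → 'H' (try body, no exception) → 'E' (after the try/except). Output: LHE

Answer: LHE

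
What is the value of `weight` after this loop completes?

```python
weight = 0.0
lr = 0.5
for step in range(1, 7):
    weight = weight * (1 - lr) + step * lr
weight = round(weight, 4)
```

Moving average with lr=0.5
`weight` takes the values: 0.0 → 0.5 → 1.25 → 2.125 → 3.0625 → 4.03125 → 5.015625 → 5.0156

Answer: 5.0156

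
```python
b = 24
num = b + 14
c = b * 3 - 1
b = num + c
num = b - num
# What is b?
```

Trace:
`b = 24` → b = 24
`num = b + 14` → num = 38
`c = b * 3 - 1` → c = 71
`b = num + c` → b = 109
`num = b - num` → num = 71
So b = 109

Answer: 109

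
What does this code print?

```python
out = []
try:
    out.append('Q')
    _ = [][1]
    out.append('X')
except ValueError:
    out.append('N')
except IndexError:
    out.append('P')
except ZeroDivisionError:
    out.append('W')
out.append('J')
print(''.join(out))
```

Execution trace: 'Q' (try body) → 'P' (except IndexError) → 'J' (after the try/except). Output: QPJ

Answer: QPJ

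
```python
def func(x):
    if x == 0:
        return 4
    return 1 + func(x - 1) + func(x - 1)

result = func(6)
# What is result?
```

func(x) = 1 + 2·func(x-1), func(0)=4. Closed form: (4+1)·2^6 - 1 = 319.

Answer: 319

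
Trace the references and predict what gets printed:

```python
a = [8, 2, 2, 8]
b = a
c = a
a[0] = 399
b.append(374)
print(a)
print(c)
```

Key concept: multiple aliases.
Step by step:
`a = [8, 2, 2, 8]` → a = [8, 2, 2, 8]
`b = a` → b = [8, 2, 2, 8] (same object as a)
`c = a` → c = [8, 2, 2, 8] (same object as a, b)
`a[0] = 399` → a = [399, 2, 2, 8] (same object as b, c); b = [399, 2, 2, 8] (same object as a, c); c = [399, 2, 2, 8] (same object as a, b)
`b.append(374)` → a = [399, 2, 2, 8, 374] (same object as b, c); b = [399, 2, 2, 8, 374] (same object as a, c); c = [399, 2, 2, 8, 374] (same object as a, b)
`print(a)` → prints [399, 2, 2, 8, 374]
`print(c)` → prints [399, 2, 2, 8, 374]

Answer:
[399, 2, 2, 8, 374]
[399, 2, 2, 8, 374]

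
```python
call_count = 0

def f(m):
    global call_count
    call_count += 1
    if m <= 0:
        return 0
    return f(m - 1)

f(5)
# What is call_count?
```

Linear recursion stepping by 1: 6 calls from m=5 down to ≤0.

Answer: 6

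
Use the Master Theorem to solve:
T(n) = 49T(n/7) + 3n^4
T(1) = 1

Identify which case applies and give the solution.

a=49, b=7, f(n)=3n^4. log_7(49) = 2. Since c=4 > 2 and the regularity condition holds (49(n/7)^4 = (49/7^4)n^4 with 49/7^4 < 1), Case 3 applies: T(n) = Θ(f(n)) = O(n^4).

Answer: O(n^4) - Case 3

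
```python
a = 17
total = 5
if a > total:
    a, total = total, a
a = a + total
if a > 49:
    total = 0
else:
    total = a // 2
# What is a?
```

Trace:
`a = 17` → a = 17
`total = 5` → total = 5
`if a > total: ...` → a > total is True → a = 5; total = 17
`a = a + total` → a = 22
`if a > 49: ...` → a > 49 is False, take else branch → total = 11
So a = 22

Answer: 22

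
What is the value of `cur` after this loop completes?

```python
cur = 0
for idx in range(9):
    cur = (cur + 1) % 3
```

Increment mod 3, 9 times = 0
`cur` takes the values: 0 → 1 → 2 → 0 → 1 → 2 → 0 → 1 → 2 → 0

Answer: 0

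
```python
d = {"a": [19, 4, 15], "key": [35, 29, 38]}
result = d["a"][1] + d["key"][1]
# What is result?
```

Trace:
`d = {"a": [19, 4, 15], "key": [35, 29, 38]}` → d = {'a': [19, 4, 15], 'key': [35, 29, 38]}
`result = d["a"][1] + d["key"][1]` → result = 33
So result = 33

Answer: 33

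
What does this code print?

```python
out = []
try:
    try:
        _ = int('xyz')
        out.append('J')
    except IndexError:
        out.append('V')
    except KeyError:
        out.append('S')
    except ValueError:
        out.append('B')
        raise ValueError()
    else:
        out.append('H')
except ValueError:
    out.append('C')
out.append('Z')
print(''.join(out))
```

Execution trace: 'B' (inner except ValueError) → 'C' (outer except ValueError) → 'Z' (after the try/except). Output: BCZ

Answer: BCZ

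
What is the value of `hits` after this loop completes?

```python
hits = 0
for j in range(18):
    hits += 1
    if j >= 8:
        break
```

Loop breaks when j reaches 8, hits is 9
`hits` takes the values: 0 → 1 → 2 → 3 → 4 → 5 → 6 → 7 → 8 → 9

Answer: 9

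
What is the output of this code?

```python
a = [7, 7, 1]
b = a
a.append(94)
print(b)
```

Key concept: basic list aliasing.
Step by step:
`a = [7, 7, 1]` → a = [7, 7, 1]
`b = a` → b = [7, 7, 1] (same object as a)
`a.append(94)` → a = [7, 7, 1, 94] (same object as b); b = [7, 7, 1, 94] (same object as a)
`print(b)` → prints [7, 7, 1, 94]

Answer: [7, 7, 1, 94]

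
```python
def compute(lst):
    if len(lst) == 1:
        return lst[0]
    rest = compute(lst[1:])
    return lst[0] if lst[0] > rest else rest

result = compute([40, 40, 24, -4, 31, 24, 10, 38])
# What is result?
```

Recursive max over [40, 40, 24, -4, 31, 24, 10, 38] = 40

Answer: 40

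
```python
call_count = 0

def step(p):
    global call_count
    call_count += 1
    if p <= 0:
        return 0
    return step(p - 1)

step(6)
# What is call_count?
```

Linear recursion stepping by 1: 7 calls from p=6 down to ≤0.

Answer: 7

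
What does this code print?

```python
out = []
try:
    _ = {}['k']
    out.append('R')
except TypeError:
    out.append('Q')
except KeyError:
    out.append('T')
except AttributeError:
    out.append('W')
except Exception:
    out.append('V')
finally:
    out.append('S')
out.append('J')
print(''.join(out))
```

Execution trace: 'T' (except KeyError) → 'S' (finally) → 'J' (after the try/except). Output: TSJ

Answer: TSJ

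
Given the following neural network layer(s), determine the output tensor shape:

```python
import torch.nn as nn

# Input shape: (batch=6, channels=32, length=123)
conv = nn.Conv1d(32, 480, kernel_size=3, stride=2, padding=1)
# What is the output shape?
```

Input: (6, 32, 123) -> Output: (6, 480, 62)

Answer: (6, 480, 62)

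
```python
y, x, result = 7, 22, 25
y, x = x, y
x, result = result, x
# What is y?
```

Trace:
`y, x, result = 7, 22, 25` → y = 7; x = 22; result = 25
`y, x = x, y` → y = 22; x = 7
`x, result = result, x` → x = 25; result = 7
So y = 22

Answer: 22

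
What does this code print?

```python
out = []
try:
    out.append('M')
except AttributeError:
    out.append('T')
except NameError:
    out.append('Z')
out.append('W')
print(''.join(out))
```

Execution trace: 'M' (try body, no exception) → 'W' (after the try/except). Output: MW

Answer: MW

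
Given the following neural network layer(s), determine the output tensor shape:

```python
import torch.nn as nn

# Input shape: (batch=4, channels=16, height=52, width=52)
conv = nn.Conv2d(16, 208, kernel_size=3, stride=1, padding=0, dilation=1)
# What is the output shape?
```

Input: (4, 16, 52, 52) -> Output: (4, 208, 50, 50)

Answer: (4, 208, 50, 50)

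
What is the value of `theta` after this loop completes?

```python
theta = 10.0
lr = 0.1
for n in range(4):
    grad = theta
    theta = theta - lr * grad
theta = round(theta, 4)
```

Gradient descent: w = 10.0 * (1 - 0.1)^4
`theta` takes the values: 10.0 → 9.0 → 8.1 → 7.29 → 6.561

Answer: 6.561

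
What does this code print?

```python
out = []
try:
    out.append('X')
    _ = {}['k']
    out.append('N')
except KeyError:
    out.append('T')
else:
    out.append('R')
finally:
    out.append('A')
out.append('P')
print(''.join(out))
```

Execution trace: 'X' (try body) → 'T' (except KeyError) → 'A' (finally) → 'P' (after the try/except). Output: XTAP

Answer: XTAP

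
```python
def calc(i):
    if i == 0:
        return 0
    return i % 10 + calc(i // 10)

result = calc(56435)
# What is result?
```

Sum of digits of 56435: 5 + 3 + 4 + 6 + 5 = 23

Answer: 23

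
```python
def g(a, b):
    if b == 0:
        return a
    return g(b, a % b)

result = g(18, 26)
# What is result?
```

g(18, 26) -> g(26, 18) -> g(18, 8) -> g(8, 2) -> g(2, 0) -> 2

Answer: 2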